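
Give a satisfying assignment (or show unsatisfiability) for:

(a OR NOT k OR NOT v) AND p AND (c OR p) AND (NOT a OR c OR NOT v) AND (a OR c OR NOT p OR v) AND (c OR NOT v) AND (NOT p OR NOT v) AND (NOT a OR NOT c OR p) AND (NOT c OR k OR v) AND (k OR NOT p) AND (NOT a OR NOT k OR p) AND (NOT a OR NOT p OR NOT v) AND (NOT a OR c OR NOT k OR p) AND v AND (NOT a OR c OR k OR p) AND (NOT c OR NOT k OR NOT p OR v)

Case v = True:
  (p) forces p = True.
  Clause (NOT p OR NOT v) is falsified — contradiction.
Case v = False:
  Clause (v) is falsified — contradiction.
Both cases fail, so the formula is unsatisfiable.

UNSATISFIABLE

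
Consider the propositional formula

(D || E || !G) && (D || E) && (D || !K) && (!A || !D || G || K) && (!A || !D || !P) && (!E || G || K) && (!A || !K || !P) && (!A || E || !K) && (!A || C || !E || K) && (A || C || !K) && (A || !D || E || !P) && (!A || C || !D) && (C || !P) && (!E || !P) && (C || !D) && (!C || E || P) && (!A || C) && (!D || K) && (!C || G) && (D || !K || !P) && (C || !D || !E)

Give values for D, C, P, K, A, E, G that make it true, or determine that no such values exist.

D=T, C=T, P=F, K=T, A=T, E=T, G=T

Set D = True.
  then (C || !D) forces C = True.
  then (!D || K) forces K = True.
  then (!C || G) forces G = True.
Try P = True:
  (!A || !D || !P) forces A = False.
  (A || !D || E || !P) forces E = True.
  clause (!E || !P) is falsified — backtrack.
So P = False.
  then (!C || E || P) forces E = True.
Set A = True.
All clauses satisfied.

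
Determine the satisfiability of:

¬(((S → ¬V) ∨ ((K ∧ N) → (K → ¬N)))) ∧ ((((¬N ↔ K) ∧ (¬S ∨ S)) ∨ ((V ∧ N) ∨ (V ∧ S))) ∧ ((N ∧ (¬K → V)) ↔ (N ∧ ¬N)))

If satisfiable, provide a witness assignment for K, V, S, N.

Case N = True: the formula simplifies to ¬(((S → ¬V) ∨ (K → ¬K))) ∧ (((¬K ∧ (¬S ∨ S)) ∨ (V ∨ (V ∧ S))) ∧ ¬((¬K → V))).
  K = True: the conjunct ¬((¬K → V)) becomes ¬((False → V)) = False.
  K = False: the conjunct ¬(((S → ¬V) ∨ (K → ¬K))) becomes ¬(((S → ¬V) ∨ True)) = False.
Case N = False: the conjunct ¬(((S → ¬V) ∨ ((K ∧ N) → (K → ¬N)))) becomes ¬(((S → ¬V) ∨ True)) = False.
Both cases fail — unsatisfiable.

UNSATISFIABLE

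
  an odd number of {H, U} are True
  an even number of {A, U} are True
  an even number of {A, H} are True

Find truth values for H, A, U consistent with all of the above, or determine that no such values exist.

Adding constraints 1, 2, 3 mod 2: every variable appears an even number of times on the left, so the left side is 0.
But the right sides sum to 1 (mod 2). 0 ≠ 1 — the system is inconsistent.

UNSATISFIABLE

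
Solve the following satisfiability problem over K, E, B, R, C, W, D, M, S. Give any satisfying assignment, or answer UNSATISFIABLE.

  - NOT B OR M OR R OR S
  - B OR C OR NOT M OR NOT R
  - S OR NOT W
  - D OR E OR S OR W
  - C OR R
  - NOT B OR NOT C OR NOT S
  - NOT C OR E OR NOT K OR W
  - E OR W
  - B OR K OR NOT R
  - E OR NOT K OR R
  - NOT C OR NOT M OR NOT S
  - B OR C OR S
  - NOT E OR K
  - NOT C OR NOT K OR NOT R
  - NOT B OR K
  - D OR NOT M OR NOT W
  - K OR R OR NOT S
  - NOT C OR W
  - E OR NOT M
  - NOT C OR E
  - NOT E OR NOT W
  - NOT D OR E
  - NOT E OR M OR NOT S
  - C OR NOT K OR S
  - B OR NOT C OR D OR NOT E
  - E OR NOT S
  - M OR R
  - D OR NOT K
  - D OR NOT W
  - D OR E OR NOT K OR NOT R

Try K = False:
  (NOT E OR K) forces E = False.
  (E OR W) forces W = True.
  (S OR NOT W) forces S = True.
  clause (E OR NOT S) is falsified — backtrack.
So K = True.
  then (D OR NOT K) forces D = True.
  then (NOT D OR E) forces E = True.
  then (NOT E OR NOT W) forces W = False.
  then (NOT C OR W) forces C = False.
  then (C OR NOT K OR S) forces S = True.
  then (C OR R) forces R = True.
  then (NOT E OR M OR NOT S) forces M = True.
  then (B OR C OR NOT M OR NOT R) forces B = True.
All clauses satisfied.

K=T, E=T, B=T, R=T, C=F, W=F, D=T, M=T, S=T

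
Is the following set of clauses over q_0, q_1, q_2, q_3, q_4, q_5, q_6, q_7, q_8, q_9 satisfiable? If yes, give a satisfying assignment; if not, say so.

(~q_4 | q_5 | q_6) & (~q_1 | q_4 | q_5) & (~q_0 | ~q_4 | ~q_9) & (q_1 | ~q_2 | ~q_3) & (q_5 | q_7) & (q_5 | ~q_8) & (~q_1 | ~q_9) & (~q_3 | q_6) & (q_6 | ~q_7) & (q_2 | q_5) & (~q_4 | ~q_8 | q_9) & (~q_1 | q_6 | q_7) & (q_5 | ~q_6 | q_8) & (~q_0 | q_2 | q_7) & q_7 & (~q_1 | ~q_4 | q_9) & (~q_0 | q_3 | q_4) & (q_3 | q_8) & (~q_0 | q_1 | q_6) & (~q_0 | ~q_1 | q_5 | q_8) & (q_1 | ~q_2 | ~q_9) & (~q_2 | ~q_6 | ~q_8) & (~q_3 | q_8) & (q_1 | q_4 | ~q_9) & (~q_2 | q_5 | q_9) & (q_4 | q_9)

q_0=F; q_1=F; q_2=F; q_3=F; q_4=T; q_5=T; q_6=T; q_7=T; q_8=T; q_9=T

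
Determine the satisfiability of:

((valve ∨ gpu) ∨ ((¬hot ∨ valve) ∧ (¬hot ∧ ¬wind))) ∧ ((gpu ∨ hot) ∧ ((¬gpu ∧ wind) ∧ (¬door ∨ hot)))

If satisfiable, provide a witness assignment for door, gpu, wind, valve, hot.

door = False; gpu = False; wind = True; valve = True; hot = True

  (valve ∨ gpu) ∨ ((¬hot ∨ valve) ∧ (¬hot ∧ ¬wind)) = True
    valve ∨ gpu = True
    (¬hot ∨ valve) ∧ (¬hot ∧ ¬wind) = False
      ¬hot ∨ valve = True
        ¬hot = False
      ¬hot ∧ ¬wind = False
        ¬hot = False
        ¬wind = False
  (gpu ∨ hot) ∧ ((¬gpu ∧ wind) ∧ (¬door ∨ hot)) = True
    gpu ∨ hot = True
    (¬gpu ∧ wind) ∧ (¬door ∨ hot) = True
      ¬gpu ∧ wind = True
        ¬gpu = True
      ¬door ∨ hot = True
        ¬door = True
Both conjuncts True, so the formula holds.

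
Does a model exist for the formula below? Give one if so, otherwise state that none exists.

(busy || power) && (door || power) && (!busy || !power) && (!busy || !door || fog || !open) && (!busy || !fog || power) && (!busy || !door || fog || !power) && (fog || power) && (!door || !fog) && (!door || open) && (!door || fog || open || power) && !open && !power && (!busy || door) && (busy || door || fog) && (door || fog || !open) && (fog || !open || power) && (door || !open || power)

The formula is unsatisfiable.

Case open = True:
  Clause (!open) is falsified — contradiction.
Case open = False:
  (!door || open) forces door = False.
  (door || power) forces power = True.
  Clause (!power) is falsified — contradiction.
Both cases fail, so the formula is unsatisfiable.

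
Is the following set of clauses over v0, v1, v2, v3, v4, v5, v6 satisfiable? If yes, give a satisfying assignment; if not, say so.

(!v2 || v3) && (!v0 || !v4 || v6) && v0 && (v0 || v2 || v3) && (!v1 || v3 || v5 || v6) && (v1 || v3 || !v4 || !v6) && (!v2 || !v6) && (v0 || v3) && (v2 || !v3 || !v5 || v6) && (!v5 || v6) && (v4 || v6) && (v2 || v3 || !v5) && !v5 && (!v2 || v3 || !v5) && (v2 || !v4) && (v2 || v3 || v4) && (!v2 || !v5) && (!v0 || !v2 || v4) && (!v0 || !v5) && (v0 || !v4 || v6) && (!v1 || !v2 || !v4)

v0 = True, v1 = True, v2 = False, v3 = True, v4 = False, v5 = False, v6 = True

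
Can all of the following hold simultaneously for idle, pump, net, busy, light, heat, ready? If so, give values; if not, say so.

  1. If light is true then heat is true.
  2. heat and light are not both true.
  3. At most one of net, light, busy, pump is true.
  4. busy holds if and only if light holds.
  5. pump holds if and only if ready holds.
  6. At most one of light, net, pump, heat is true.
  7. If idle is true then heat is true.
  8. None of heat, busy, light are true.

idle=F, pump=F, net=T, busy=F, light=F, heat=F, ready=F

  (1) light=F ⇒ heat: vacuous ✓
  (2) heat=F, light=F — not both ✓
  (3) {net, light, busy, pump}: 1 true — at most one ✓
  (4) busy=F, light=F — same ✓
  (5) pump=F, ready=F — same ✓
  (6) {light, net, pump, heat}: 1 true — at most one ✓
  (7) idle=F ⇒ heat: vacuous ✓
  (8) {heat, busy, light}: 0 true — none ✓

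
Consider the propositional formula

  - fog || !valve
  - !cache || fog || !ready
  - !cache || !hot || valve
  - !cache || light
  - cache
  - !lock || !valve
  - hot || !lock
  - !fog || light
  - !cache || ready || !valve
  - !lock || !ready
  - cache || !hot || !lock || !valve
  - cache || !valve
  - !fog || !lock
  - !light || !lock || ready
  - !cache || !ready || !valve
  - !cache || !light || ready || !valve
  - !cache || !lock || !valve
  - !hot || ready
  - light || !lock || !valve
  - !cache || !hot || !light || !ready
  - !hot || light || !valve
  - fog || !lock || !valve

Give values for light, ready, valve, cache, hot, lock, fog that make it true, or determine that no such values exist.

light: True; ready: False; valve: False; cache: True; hot: False; lock: False; fog: False

Unit clause (cache) forces cache = True.
In (!cache || light) only light is left, so light = True.
Set ready = False.
  then (!cache || ready || !valve) forces valve = False.
  then (!light || !lock || ready) forces lock = False.
  then (!hot || ready) forces hot = False.
Set fog = False.
All clauses satisfied.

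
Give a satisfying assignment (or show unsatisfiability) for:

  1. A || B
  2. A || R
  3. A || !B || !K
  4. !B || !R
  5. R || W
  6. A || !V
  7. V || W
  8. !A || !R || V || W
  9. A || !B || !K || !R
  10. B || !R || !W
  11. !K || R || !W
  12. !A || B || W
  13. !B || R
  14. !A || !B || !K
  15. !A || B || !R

Set K = False.
Set B = False.
  then (A || B) forces A = True.
  then (!A || B || W) forces W = True.
  then (!A || B || !R) forces R = False.
Set V = True.
All clauses satisfied.

K = False, B = False, A = True, W = True, V = True, R = False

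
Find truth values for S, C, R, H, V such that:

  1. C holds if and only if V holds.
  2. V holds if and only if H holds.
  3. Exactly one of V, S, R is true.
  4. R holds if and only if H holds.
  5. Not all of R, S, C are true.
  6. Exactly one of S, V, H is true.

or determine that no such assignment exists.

S = True, C = False, R = False, H = False, V = False

  (1) C=F, V=F — same ✓
  (2) V=F, H=F — same ✓
  (3) {V, S, R}: 1 true — exactly one ✓
  (4) R=F, H=F — same ✓
  (5) {R, S, C}: 1/3 true — not all ✓
  (6) {S, V, H}: 1 true — exactly one ✓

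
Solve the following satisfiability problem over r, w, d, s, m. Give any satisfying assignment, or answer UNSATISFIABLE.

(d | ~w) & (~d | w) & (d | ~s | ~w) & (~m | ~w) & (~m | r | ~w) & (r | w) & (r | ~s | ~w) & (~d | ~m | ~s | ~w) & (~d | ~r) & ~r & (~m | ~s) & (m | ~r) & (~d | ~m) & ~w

Case r = True:
  Clause (~r) is falsified — contradiction.
Case r = False:
  (r | w) forces w = True.
  Clause (~w) is falsified — contradiction.
Both cases fail, so the formula is unsatisfiable.

No satisfying assignment exists.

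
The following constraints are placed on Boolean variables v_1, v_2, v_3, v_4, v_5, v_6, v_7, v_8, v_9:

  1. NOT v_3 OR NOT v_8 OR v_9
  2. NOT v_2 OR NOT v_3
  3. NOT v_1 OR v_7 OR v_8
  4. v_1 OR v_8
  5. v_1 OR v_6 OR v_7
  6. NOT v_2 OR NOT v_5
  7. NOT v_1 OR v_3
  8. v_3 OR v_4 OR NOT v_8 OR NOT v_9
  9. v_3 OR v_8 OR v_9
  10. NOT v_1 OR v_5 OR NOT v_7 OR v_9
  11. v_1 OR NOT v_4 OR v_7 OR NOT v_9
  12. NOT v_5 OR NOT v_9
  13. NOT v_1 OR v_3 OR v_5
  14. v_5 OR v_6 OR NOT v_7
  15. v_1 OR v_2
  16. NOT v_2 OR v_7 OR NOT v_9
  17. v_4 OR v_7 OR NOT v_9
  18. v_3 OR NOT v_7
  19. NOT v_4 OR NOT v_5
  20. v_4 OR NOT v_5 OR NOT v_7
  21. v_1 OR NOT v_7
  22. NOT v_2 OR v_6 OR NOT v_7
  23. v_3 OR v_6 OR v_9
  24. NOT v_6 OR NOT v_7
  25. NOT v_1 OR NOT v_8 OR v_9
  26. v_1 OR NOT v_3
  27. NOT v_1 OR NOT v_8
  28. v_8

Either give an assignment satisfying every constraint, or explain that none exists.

v_1 = False, v_2 = True, v_3 = False, v_4 = False, v_5 = False, v_6 = True, v_7 = False, v_8 = True, v_9 = False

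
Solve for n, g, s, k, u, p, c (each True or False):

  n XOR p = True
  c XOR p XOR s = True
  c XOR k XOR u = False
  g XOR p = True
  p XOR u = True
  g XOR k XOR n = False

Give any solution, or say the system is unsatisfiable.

n=F; g=F; s=F; k=F; u=F; p=T; c=F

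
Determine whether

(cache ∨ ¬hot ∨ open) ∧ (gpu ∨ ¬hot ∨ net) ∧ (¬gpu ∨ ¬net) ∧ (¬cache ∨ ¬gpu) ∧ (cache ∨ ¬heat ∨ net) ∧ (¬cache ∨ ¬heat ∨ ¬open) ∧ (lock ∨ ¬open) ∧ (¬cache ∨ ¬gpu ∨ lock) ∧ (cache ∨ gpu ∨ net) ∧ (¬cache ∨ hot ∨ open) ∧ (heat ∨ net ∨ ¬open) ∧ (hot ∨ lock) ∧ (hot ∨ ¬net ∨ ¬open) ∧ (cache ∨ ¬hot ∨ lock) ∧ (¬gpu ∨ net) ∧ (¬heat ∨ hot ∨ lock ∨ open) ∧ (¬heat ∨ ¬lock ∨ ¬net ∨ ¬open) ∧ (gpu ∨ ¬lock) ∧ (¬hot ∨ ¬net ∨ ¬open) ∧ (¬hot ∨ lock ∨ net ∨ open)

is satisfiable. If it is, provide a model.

Try lock = True:
  (gpu ∨ ¬lock) forces gpu = True.
  (¬gpu ∨ ¬net) forces net = False.
  clause (¬gpu ∨ net) is falsified — backtrack.
So lock = False.
  then (lock ∨ ¬open) forces open = False.
  then (hot ∨ lock) forces hot = True.
  then (cache ∨ ¬hot ∨ lock) forces cache = True.
  then (¬hot ∨ lock ∨ net ∨ open) forces net = True.
  then (¬gpu ∨ ¬net) forces gpu = False.
Set heat = False.
All clauses satisfied.

lock: False, heat: False, net: True, gpu: False, open: False, hot: True, cache: True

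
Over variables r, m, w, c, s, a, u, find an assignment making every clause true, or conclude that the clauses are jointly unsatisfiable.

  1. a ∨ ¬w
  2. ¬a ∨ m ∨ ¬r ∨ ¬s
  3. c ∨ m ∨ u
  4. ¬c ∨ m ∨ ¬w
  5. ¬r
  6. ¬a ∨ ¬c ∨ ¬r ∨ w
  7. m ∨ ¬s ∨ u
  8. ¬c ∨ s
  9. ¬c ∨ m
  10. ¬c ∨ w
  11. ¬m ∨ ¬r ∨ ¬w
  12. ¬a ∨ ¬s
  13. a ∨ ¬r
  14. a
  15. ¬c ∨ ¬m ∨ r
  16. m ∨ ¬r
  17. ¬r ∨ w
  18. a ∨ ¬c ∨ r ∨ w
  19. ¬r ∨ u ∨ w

Unit clause (¬r) forces r = False.
Unit clause (a) forces a = True.
In (¬a ∨ ¬s) only ¬s is left, so s = False.
In (¬c ∨ s) only ¬c is left, so c = False.
Set m = True.
Set w = False.
Set u = False.
All clauses satisfied.

r = False, m = True, w = False, c = False, s = False, a = True, u = False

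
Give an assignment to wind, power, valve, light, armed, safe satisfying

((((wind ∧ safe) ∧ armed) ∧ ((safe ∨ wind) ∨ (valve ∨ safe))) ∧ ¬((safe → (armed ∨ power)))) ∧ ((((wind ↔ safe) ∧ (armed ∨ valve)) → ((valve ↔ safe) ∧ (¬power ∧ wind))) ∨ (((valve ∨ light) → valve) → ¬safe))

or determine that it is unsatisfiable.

Case armed = True: the conjunct ¬((safe → (armed ∨ power))) becomes ¬((safe → True)) = False.
Case armed = False: the conjunct armed is False.
Both cases fail — unsatisfiable.

Unsatisfiable — no assignment works.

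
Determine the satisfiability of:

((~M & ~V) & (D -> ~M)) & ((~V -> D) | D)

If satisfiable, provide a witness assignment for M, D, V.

M = False, D = True, V = False

  (~M & ~V) & (D -> ~M) = True
    ~M & ~V = True
      ~M = True
      ~V = True
    D -> ~M = True
      ~M = True
  (~V -> D) | D = True
    ~V -> D = True
      ~V = True
Both conjuncts True, so the formula holds.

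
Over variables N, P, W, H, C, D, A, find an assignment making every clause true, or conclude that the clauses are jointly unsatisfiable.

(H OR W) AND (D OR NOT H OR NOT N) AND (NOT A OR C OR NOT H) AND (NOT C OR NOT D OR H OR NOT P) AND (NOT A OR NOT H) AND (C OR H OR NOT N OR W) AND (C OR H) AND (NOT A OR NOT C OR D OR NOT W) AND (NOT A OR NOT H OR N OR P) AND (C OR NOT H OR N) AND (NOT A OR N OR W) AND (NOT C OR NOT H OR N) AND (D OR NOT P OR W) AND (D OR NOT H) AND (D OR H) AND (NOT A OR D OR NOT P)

Set N = True.
Set P = True.
Set W = True.
Try H = False:
  (C OR H) forces C = True.
  (NOT C OR NOT D OR H OR NOT P) forces D = False.
  clause (D OR H) is falsified — backtrack.
So H = True.
  then (D OR NOT H OR NOT N) forces D = True.
  then (NOT A OR NOT H) forces A = False.
Set C = True.
All clauses satisfied.

N = True, P = True, W = True, H = True, C = True, D = True, A = False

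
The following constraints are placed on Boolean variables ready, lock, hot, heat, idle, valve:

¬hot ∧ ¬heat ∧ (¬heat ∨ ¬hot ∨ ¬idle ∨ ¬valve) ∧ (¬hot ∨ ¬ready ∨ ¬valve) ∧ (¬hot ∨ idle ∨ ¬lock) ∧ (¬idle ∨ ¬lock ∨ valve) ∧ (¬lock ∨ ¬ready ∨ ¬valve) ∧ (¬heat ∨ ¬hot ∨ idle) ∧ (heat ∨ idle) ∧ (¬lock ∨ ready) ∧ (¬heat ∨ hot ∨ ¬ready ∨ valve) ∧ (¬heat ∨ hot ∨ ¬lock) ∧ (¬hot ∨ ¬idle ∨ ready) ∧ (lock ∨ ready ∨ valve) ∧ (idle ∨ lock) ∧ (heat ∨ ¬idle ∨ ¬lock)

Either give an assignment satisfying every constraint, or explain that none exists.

Unit clause (¬hot) forces hot = False.
Unit clause (¬heat) forces heat = False.
In (heat ∨ idle) only idle is left, so idle = True.
In (heat ∨ ¬idle ∨ ¬lock) only ¬lock is left, so lock = False.
Set ready = True.
Set valve = False.
All clauses satisfied.

ready=T, lock=F, hot=F, heat=F, idle=T, valve=F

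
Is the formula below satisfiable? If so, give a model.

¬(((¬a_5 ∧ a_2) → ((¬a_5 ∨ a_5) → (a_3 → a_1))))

a_1 = False, a_2 = True, a_3 = True, a_5 = False

  ¬(((¬a_5 ∧ a_2) → ((¬a_5 ∨ a_5) → (a_3 → a_1)))) = True
    (¬a_5 ∧ a_2) → ((¬a_5 ∨ a_5) → (a_3 → a_1)) = False
      ¬a_5 ∧ a_2 = True
        ¬a_5 = True
      (¬a_5 ∨ a_5) → (a_3 → a_1) = False
        ¬a_5 ∨ a_5 = True
          ¬a_5 = True
        a_3 → a_1 = False
The formula evaluates to True.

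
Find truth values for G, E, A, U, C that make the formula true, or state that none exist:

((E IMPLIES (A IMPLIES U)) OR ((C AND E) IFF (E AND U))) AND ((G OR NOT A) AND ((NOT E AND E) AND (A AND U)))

Unsatisfiable — no assignment works.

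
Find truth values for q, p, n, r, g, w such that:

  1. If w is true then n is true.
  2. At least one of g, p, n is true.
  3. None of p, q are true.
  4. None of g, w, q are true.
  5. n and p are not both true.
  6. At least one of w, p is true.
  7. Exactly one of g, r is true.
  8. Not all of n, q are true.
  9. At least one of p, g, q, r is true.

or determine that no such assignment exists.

Case w = True:
  Constraint (4) is violated (w=T) — contradiction.
Case w = False:
  (3) forces p = False.
  Constraint (6) is violated (w=F, p=F) — contradiction.
Both cases fail — unsatisfiable.

Unsatisfiable — no assignment works.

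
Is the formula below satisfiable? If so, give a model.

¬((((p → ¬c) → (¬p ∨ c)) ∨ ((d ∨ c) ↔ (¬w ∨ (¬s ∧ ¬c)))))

w=T, d=F, p=T, s=F, c=F

  ¬((((p → ¬c) → (¬p ∨ c)) ∨ ((d ∨ c) ↔ (¬w ∨ (¬s ∧ ¬c))))) = True
    ((p → ¬c) → (¬p ∨ c)) ∨ ((d ∨ c) ↔ (¬w ∨ (¬s ∧ ¬c))) = False
      (p → ¬c) → (¬p ∨ c) = False
        p → ¬c = True
          ¬c = True
        ¬p ∨ c = False
          ¬p = False
      (d ∨ c) ↔ (¬w ∨ (¬s ∧ ¬c)) = False
        d ∨ c = False
        ¬w ∨ (¬s ∧ ¬c) = True
          ¬w = False
          ¬s ∧ ¬c = True
            ¬s = True
            ¬c = True
The formula evaluates to True.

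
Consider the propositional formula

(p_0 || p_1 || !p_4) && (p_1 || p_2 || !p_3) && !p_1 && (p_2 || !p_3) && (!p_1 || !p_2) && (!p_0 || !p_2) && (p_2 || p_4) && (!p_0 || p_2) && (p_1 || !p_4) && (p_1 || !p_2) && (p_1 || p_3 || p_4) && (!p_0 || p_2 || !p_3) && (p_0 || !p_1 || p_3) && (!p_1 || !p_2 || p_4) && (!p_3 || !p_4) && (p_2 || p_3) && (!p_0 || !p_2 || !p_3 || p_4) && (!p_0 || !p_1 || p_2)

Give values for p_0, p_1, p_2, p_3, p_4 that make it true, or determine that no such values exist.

UNSATISFIABLE

Case p_1 = True:
  Clause (!p_1) is falsified — contradiction.
Case p_1 = False:
  (p_1 || !p_4) forces p_4 = False.
  (p_2 || p_4) forces p_2 = True.
  Clause (p_1 || !p_2) is falsified — contradiction.
Both cases fail, so the formula is unsatisfiable.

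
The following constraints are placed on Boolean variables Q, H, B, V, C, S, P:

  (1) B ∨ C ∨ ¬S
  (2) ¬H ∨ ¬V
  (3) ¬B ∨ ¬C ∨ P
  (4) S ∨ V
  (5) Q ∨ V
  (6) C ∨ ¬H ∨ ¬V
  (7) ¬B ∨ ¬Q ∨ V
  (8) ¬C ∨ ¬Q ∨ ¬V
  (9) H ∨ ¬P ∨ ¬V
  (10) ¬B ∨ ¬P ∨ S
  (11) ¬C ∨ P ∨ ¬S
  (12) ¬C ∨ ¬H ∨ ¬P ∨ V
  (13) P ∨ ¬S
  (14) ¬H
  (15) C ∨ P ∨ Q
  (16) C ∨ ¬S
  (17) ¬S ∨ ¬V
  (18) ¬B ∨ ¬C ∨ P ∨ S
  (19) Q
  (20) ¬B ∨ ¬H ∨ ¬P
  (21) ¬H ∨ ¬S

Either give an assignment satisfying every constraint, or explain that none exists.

Q: True; H: False; B: False; V: True; C: False; S: False; P: False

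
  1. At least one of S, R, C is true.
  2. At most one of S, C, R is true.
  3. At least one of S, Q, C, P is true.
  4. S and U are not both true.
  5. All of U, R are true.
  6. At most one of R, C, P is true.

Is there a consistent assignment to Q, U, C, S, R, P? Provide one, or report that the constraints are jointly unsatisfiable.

Q: True; U: True; C: False; S: False; R: True; P: False

  (1) {S, R, C}: 1 true — at least one ✓
  (2) {S, C, R}: 1 true — at most one ✓
  (3) {S, Q, C, P}: 1 true — at least one ✓
  (4) S=F, U=T — not both ✓
  (5) {U, R}: all 2 true ✓
  (6) {R, C, P}: 1 true — at most one ✓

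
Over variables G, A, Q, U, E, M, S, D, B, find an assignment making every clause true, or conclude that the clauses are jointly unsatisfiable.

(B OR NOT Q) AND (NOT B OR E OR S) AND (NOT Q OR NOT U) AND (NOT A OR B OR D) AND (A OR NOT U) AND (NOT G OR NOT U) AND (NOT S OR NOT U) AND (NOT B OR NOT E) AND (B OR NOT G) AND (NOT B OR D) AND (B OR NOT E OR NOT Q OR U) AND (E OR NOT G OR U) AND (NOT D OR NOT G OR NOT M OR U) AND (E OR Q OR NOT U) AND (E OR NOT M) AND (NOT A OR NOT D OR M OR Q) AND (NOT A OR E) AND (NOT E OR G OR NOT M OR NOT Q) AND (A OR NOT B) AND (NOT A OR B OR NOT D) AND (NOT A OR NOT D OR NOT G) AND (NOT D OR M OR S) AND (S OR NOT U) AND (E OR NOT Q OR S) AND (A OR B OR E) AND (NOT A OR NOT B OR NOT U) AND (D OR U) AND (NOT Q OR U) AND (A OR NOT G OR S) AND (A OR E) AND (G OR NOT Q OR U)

Try G = True:
  (NOT G OR NOT U) forces U = False.
  (B OR NOT G) forces B = True.
  (NOT B OR NOT E) forces E = False.
  clause (E OR NOT G OR U) is falsified — backtrack.
So G = False.
Try A = True:
  (NOT A OR E) forces E = True.
  (NOT B OR NOT E) forces B = False.
  (B OR NOT Q) forces Q = False.
  (NOT A OR B OR D) forces D = True.
  clause (NOT A OR B OR NOT D) is falsified — backtrack.
So A = False.
  then (A OR NOT U) forces U = False.
  then (A OR NOT B) forces B = False.
  then (A OR B OR E) forces E = True.
  then (D OR U) forces D = True.
  then (NOT Q OR U) forces Q = False.
Set M = True.
Set S = True.
All clauses satisfied.

G: False, A: False, Q: False, U: False, E: True, M: True, S: True, D: True, B: False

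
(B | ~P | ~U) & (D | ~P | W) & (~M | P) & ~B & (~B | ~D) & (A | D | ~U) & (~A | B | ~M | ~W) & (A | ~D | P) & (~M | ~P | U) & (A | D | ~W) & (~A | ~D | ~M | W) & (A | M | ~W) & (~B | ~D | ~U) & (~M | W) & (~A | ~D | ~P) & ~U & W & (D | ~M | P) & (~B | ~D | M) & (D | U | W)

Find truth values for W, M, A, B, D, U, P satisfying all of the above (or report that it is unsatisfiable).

W = True, M = False, A = True, B = False, D = True, U = False, P = False

Unit clause (~B) forces B = False.
Unit clause (~U) forces U = False.
Unit clause (W) forces W = True.
Try M = True:
  (~M | P) forces P = True.
  clause (~M | ~P | U) is falsified — backtrack.
So M = False.
  then (A | M | ~W) forces A = True.
Set D = True.
  then (~A | ~D | ~P) forces P = False.
All clauses satisfied.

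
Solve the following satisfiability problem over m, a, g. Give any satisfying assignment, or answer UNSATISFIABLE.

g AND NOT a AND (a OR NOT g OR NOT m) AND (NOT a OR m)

Unit clause (g) forces g = True.
Unit clause (NOT a) forces a = False.
In (a OR NOT g OR NOT m) only NOT m is left, so m = False.
Check each clause:
  (g): g holds.
  (NOT a): NOT a holds.
  (a OR NOT g OR NOT m): NOT m holds.
  (NOT a OR m): NOT a holds.
All clauses satisfied.

m: False, a: False, g: True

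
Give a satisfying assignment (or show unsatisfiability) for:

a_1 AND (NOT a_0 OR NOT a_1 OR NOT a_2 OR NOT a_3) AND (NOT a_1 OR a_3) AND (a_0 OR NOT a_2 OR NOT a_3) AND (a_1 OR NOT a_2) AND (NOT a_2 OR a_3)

a_0: True; a_1: True; a_2: False; a_3: True

Unit clause (a_1) forces a_1 = True.
In (NOT a_1 OR a_3) only a_3 is left, so a_3 = True.
Set a_0 = True.
  then (NOT a_0 OR NOT a_1 OR NOT a_2 OR NOT a_3) forces a_2 = False.
All clauses satisfied.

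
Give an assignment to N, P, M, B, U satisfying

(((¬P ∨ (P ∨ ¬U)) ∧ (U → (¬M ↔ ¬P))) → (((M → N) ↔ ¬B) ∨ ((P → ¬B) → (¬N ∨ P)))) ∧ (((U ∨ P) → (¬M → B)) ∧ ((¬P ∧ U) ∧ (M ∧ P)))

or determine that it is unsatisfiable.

Case P = True: the conjunct ¬P is False.
Case P = False: the conjunct P is False.
Both cases fail — unsatisfiable.

UNSATISFIABLE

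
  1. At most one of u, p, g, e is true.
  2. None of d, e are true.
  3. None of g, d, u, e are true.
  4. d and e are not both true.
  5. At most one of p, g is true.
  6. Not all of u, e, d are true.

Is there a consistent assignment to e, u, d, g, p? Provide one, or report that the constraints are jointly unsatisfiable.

e: False, u: False, d: False, g: False, p: False

  (1) {u, p, g, e}: 0 true — at most one ✓
  (2) {d, e}: 0 true — none ✓
  (3) {g, d, u, e}: 0 true — none ✓
  (4) d=F, e=F — not both ✓
  (5) {p, g}: 0 true — at most one ✓
  (6) {u, e, d}: 0/3 true — not all ✓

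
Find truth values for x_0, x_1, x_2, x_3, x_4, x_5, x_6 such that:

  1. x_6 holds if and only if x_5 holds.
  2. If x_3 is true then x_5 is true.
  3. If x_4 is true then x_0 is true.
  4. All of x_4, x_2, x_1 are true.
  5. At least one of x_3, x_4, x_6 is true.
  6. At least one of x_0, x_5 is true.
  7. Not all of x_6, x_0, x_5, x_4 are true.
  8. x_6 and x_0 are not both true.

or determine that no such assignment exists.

x_0 = True, x_1 = True, x_2 = True, x_3 = False, x_4 = True, x_5 = False, x_6 = False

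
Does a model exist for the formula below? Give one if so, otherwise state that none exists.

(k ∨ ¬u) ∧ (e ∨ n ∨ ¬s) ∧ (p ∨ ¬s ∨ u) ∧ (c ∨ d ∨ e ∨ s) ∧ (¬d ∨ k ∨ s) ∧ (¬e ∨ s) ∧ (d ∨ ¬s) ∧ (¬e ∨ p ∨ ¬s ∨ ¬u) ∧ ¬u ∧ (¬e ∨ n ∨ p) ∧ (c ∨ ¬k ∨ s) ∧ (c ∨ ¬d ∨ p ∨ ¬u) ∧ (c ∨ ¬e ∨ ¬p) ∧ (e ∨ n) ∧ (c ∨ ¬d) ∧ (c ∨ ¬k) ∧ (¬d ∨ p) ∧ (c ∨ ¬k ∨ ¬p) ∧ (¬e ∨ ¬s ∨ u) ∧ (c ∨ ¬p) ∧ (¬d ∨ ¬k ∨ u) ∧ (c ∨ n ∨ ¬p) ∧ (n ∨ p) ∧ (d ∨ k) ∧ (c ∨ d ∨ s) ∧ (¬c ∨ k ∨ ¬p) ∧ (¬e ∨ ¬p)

s = False; k = True; e = False; n = True; c = True; u = False; p = True; d = False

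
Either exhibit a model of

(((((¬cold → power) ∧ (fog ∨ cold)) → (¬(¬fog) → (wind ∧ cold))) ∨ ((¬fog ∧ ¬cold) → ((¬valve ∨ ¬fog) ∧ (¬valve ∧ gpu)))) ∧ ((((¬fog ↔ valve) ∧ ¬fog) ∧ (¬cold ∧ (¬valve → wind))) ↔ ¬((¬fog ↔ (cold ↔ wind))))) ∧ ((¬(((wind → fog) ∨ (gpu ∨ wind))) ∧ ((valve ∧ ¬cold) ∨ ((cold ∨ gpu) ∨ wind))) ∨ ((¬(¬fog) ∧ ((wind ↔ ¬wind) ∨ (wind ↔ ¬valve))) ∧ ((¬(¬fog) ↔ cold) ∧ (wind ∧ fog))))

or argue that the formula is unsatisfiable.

Case fog = True: the formula simplifies to ¬((cold ↔ wind)) ∧ (((wind ↔ ¬wind) ∨ (wind ↔ ¬valve)) ∧ (cold ∧ wind)).
  wind = True: simplifies to ¬cold ∧ (¬valve ∧ cold).
    cold = True: the conjunct ¬cold is False.
    cold = False: the conjunct cold is False.
  wind = False: the conjunct wind is False.
Case fog = False: the formula simplifies to ((valve ∧ (¬cold ∧ (¬valve → wind))) ↔ ¬((cold ↔ wind))) ∧ (¬((¬wind ∨ (gpu ∨ wind))) ∧ ((valve ∧ ¬cold) ∨ ((cold ∨ gpu) ∨ wind))).
  wind = True: the conjunct ¬((¬wind ∨ (gpu ∨ wind))) becomes ¬((False ∨ True)) = False.
  wind = False: the conjunct ¬((¬wind ∨ (gpu ∨ wind))) becomes ¬((True ∨ gpu)) = False.
Both cases fail — unsatisfiable.

No satisfying assignment exists.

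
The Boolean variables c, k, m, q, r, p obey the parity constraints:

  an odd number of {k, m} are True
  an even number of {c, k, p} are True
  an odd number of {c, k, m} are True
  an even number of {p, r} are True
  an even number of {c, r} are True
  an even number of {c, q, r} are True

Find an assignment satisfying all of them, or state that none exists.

c = False, k = False, m = True, q = False, r = False, p = False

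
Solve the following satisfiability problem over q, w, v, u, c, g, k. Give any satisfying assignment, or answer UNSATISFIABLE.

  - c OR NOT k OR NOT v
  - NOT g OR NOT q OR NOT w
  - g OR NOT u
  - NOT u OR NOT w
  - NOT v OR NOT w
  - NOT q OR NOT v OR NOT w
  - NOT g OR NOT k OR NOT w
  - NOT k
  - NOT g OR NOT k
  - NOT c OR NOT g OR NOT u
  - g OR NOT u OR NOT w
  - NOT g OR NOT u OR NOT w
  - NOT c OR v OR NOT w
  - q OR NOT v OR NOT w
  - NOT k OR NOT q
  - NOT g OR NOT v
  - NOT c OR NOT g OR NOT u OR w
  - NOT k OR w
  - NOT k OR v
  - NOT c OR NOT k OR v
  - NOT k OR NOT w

Unit clause (NOT k) forces k = False.
Set q = True.
Set w = False.
Set v = True.
  then (NOT g OR NOT v) forces g = False.
  then (g OR NOT u) forces u = False.
Set c = True.
All clauses satisfied.

q = True, w = False, v = True, u = False, c = True, g = False, k = False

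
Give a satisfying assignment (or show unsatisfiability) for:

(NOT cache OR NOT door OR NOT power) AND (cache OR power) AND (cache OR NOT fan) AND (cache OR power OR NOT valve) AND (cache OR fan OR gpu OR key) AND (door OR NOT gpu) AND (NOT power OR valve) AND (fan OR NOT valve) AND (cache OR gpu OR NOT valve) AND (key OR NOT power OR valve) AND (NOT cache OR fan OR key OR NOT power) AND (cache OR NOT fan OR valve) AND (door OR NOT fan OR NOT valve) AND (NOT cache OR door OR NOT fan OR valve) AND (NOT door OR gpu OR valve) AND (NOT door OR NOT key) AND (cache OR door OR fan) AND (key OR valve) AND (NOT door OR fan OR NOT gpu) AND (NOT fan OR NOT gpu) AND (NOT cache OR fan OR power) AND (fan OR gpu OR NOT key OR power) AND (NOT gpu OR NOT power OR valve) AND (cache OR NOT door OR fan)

Set door = True.
  then (NOT door OR NOT key) forces key = False.
  then (key OR valve) forces valve = True.
  then (fan OR NOT valve) forces fan = True.
  then (NOT fan OR NOT gpu) forces gpu = False.
  then (cache OR NOT fan) forces cache = True.
  then (NOT cache OR NOT door OR NOT power) forces power = False.
All clauses satisfied.

door=T, valve=T, fan=T, cache=T, gpu=F, key=F, power=F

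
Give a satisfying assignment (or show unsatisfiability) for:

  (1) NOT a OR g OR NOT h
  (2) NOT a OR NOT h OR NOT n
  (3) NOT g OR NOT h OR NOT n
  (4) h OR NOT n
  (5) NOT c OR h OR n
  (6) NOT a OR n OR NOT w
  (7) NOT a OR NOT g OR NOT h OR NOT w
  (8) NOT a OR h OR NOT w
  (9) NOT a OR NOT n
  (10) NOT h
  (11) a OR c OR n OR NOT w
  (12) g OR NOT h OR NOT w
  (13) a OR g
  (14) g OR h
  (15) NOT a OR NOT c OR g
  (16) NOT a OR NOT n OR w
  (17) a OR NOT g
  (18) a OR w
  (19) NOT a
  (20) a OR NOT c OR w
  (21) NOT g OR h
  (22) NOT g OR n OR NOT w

No satisfying assignment exists.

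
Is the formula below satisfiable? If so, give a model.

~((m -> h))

h: False, m: True

  ~((m -> h)) = True
    m -> h = False
The formula evaluates to True.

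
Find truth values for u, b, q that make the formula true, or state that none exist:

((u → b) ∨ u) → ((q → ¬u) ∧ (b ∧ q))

u = False, b = True, q = True

  ((u → b) ∨ u) → ((q → ¬u) ∧ (b ∧ q)) = True
    (u → b) ∨ u = True
      u → b = True
    (q → ¬u) ∧ (b ∧ q) = True
      q → ¬u = True
        ¬u = True
      b ∧ q = True
The formula evaluates to True.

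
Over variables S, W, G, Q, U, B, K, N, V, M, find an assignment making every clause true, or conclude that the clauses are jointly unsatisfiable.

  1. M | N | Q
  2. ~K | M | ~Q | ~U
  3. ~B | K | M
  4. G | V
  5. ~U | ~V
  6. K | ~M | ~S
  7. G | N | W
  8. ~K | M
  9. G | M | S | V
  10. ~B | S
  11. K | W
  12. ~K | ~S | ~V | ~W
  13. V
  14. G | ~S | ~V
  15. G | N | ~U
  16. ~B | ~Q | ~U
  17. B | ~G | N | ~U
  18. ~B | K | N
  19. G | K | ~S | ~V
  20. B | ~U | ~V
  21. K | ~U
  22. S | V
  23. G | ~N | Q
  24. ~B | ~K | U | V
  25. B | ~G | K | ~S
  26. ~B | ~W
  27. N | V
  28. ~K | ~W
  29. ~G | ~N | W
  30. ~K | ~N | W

Unit clause (V) forces V = True.
In (~U | ~V) only ~U is left, so U = False.
Set S = False.
  then (~B | S) forces B = False.
Set W = True.
  then (~K | ~W) forces K = False.
Set G = False.
Set Q = True.
Set N = False.
Set M = False.
All clauses satisfied.

S: False, W: True, G: False, Q: True, U: False, B: False, K: False, N: False, V: True, M: False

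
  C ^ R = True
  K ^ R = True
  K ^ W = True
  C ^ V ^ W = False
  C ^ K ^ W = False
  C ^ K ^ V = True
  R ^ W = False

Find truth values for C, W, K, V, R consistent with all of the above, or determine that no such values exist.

C = True; W = False; K = True; V = True; R = False

C ^ R = T ^ F = True ✓
K ^ R = T ^ F = True ✓
K ^ W = T ^ F = True ✓
C ^ V ^ W = T ^ T ^ F = False ✓
C ^ K ^ W = T ^ T ^ F = False ✓
C ^ K ^ V = T ^ T ^ T = True ✓
R ^ W = F ^ F = False ✓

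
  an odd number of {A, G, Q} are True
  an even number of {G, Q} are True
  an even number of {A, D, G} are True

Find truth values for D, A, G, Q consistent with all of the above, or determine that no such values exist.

D: False; A: True; G: True; Q: True

{A, G, Q}: 3 true → odd ✓
{G, Q}: 2 true → even ✓
{A, D, G}: 2 true → even ✓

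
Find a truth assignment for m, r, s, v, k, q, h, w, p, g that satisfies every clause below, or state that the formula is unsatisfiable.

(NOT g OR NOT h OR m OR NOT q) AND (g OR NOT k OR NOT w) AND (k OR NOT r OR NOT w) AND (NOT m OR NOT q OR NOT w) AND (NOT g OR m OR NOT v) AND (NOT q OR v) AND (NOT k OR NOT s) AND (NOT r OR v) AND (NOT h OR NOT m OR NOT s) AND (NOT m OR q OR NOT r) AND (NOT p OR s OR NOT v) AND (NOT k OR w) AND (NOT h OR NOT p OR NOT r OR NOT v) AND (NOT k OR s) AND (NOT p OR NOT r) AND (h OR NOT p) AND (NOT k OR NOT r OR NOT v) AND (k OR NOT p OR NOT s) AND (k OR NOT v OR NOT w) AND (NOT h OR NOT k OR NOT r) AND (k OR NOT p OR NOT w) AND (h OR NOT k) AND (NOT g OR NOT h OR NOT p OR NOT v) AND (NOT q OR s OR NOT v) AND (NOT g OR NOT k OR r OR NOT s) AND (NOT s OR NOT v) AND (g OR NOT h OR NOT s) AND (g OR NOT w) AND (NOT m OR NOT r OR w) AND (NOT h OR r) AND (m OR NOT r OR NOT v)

Set m = False.
Try r = True:
  (NOT r OR v) forces v = True.
  clause (m OR NOT r OR NOT v) is falsified — backtrack.
So r = False.
  then (NOT h OR r) forces h = False.
  then (h OR NOT p) forces p = False.
  then (h OR NOT k) forces k = False.
Set s = False.
Set v = False.
  then (NOT q OR v) forces q = False.
Set w = True.
  then (g OR NOT w) forces g = True.
All clauses satisfied.

m: False; r: False; s: False; v: False; k: False; q: False; h: False; w: True; p: False; g: True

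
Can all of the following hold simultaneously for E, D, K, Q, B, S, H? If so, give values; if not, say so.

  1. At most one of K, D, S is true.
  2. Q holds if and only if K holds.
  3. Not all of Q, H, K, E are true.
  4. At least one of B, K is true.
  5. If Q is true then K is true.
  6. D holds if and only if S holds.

E=F; D=F; K=T; Q=T; B=F; S=F; H=F

  (1) {K, D, S}: 1 true — at most one ✓
  (2) Q=T, K=T — same ✓
  (3) {Q, H, K, E}: 2/4 true — not all ✓
  (4) {B, K}: 1 true — at least one ✓
  (5) Q=T ⇒ K: T ✓
  (6) D=F, S=F — same ✓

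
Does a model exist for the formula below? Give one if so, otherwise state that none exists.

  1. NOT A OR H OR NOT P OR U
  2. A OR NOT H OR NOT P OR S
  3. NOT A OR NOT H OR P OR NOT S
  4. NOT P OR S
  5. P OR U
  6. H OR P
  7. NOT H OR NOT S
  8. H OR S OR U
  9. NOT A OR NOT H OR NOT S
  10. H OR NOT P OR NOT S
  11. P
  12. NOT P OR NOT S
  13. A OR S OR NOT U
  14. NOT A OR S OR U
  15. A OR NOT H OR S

UNSATISFIABLE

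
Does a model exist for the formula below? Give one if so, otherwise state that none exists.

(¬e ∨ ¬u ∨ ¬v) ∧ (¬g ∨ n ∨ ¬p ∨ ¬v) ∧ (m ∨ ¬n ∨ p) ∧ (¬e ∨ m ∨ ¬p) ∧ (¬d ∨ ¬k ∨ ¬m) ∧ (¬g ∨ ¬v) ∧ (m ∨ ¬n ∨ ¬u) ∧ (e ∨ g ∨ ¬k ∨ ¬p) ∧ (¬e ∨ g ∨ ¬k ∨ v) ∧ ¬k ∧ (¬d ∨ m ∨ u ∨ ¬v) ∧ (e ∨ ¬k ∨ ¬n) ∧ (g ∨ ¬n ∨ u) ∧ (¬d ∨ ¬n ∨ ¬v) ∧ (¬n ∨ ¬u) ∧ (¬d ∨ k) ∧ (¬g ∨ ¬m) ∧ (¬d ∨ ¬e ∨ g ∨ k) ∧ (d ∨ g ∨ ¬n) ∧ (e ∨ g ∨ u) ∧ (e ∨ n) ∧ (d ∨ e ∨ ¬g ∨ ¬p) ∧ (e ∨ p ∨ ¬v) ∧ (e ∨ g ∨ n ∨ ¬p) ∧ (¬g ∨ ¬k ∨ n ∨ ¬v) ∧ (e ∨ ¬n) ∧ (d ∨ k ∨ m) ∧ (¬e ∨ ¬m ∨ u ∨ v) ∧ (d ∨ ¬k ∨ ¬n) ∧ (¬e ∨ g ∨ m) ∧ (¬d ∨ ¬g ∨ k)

Unit clause (¬k) forces k = False.
In (¬d ∨ k) only ¬d is left, so d = False.
In (d ∨ k ∨ m) only m is left, so m = True.
In (¬g ∨ ¬m) only ¬g is left, so g = False.
In (d ∨ g ∨ ¬n) only ¬n is left, so n = False.
In (e ∨ n) only e is left, so e = True.
Set p = True.
Set u = False.
  then (¬e ∨ ¬m ∨ u ∨ v) forces v = True.
All clauses satisfied.

n=F; d=F; k=F; g=F; m=T; e=T; p=T; u=F; v=T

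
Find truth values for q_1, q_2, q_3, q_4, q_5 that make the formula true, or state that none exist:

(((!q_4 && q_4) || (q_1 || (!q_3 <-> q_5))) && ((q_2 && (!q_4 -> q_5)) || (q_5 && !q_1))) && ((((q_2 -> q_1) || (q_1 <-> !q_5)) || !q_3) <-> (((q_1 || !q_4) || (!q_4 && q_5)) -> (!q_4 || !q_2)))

q_1: True, q_2: True, q_3: False, q_4: False, q_5: True

  ((!q_4 && q_4) || (q_1 || (!q_3 <-> q_5))) && ((q_2 && (!q_4 -> q_5)) || (q_5 && !q_1)) = True
    (!q_4 && q_4) || (q_1 || (!q_3 <-> q_5)) = True
      !q_4 && q_4 = False
        !q_4 = True
      q_1 || (!q_3 <-> q_5) = True
        !q_3 <-> q_5 = True
          !q_3 = True
    (q_2 && (!q_4 -> q_5)) || (q_5 && !q_1) = True
      q_2 && (!q_4 -> q_5) = True
        !q_4 -> q_5 = True
          !q_4 = True
      q_5 && !q_1 = False
        !q_1 = False
  (((q_2 -> q_1) || (q_1 <-> !q_5)) || !q_3) <-> (((q_1 || !q_4) || (!q_4 && q_5)) -> (!q_4 || !q_2)) = True
    ((q_2 -> q_1) || (q_1 <-> !q_5)) || !q_3 = True
      (q_2 -> q_1) || (q_1 <-> !q_5) = True
        q_2 -> q_1 = True
        q_1 <-> !q_5 = False
          !q_5 = False
      !q_3 = True
    ((q_1 || !q_4) || (!q_4 && q_5)) -> (!q_4 || !q_2) = True
      (q_1 || !q_4) || (!q_4 && q_5) = True
        q_1 || !q_4 = True
          !q_4 = True
        !q_4 && q_5 = True
          !q_4 = True
      !q_4 || !q_2 = True
        !q_4 = True
        !q_2 = False
Both conjuncts True, so the formula holds.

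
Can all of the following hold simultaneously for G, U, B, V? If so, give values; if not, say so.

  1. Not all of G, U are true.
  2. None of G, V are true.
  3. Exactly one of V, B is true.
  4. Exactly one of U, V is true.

G: False; U: True; B: True; V: False

  (1) {G, U}: 1/2 true — not all ✓
  (2) {G, V}: 0 true — none ✓
  (3) {V, B}: 1 true — exactly one ✓
  (4) {U, V}: 1 true — exactly one ✓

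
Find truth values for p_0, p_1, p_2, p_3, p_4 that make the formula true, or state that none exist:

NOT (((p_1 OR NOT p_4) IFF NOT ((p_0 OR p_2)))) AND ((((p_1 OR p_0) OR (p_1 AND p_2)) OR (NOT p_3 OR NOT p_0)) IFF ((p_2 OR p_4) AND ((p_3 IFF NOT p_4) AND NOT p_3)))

p_0=T; p_1=T; p_2=F; p_3=F; p_4=T

  NOT (((p_1 OR NOT p_4) IFF NOT ((p_0 OR p_2)))) = True
    (p_1 OR NOT p_4) IFF NOT ((p_0 OR p_2)) = False
      p_1 OR NOT p_4 = True
        NOT p_4 = False
      NOT ((p_0 OR p_2)) = False
        p_0 OR p_2 = True
  (((p_1 OR p_0) OR (p_1 AND p_2)) OR (NOT p_3 OR NOT p_0)) IFF ((p_2 OR p_4) AND ((p_3 IFF NOT p_4) AND NOT p_3)) = True
    ((p_1 OR p_0) OR (p_1 AND p_2)) OR (NOT p_3 OR NOT p_0) = True
      (p_1 OR p_0) OR (p_1 AND p_2) = True
        p_1 OR p_0 = True
        p_1 AND p_2 = False
      NOT p_3 OR NOT p_0 = True
        NOT p_3 = True
        NOT p_0 = False
    (p_2 OR p_4) AND ((p_3 IFF NOT p_4) AND NOT p_3) = True
      p_2 OR p_4 = True
      (p_3 IFF NOT p_4) AND NOT p_3 = True
        p_3 IFF NOT p_4 = True
          NOT p_4 = False
        NOT p_3 = True
Both conjuncts True, so the formula holds.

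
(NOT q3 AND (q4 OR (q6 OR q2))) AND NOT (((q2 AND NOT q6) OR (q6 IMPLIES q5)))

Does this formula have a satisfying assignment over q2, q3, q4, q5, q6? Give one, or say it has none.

q2: False, q3: False, q4: False, q5: False, q6: True

  NOT q3 AND (q4 OR (q6 OR q2)) = True
    NOT q3 = True
    q4 OR (q6 OR q2) = True
      q6 OR q2 = True
  NOT (((q2 AND NOT q6) OR (q6 IMPLIES q5))) = True
    (q2 AND NOT q6) OR (q6 IMPLIES q5) = False
      q2 AND NOT q6 = False
        NOT q6 = False
      q6 IMPLIES q5 = False
Both conjuncts True, so the formula holds.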